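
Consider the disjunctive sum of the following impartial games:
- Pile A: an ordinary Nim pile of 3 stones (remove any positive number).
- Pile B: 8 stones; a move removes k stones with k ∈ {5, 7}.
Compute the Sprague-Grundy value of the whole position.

2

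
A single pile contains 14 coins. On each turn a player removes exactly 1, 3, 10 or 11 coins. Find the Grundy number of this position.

Build the Grundy sequence with g(k) = mex{g(k−s) : s ∈ {1, 3, 10, 11}, s ≤ k}:
g(0) = mex{} = 0
g(1) = mex{0} = 1
g(2) = mex{1} = 0
g(3) = mex{0} = 1
g(4) = mex{1} = 0
g(5) = mex{0} = 1
g(6) = mex{1} = 0
g(7) = mex{0} = 1
g(8) = mex{1} = 0
g(9) = mex{0} = 1
g(10) = mex{0,1} = 2
g(11) = mex{0,1,2} = 3
g(12) = mex{0,1,3} = 2
g(13) = mex{0,1,2} = 3
g(14) = mex{0,1,3} = 2
So g(14) = 2.

2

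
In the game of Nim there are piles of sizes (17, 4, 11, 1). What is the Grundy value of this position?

Nim-sum: 17 XOR 4 XOR 11 XOR 1 = 31.

31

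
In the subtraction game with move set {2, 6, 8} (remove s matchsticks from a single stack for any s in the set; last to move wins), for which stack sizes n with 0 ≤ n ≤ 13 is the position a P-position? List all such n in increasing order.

0, 1, 4, 5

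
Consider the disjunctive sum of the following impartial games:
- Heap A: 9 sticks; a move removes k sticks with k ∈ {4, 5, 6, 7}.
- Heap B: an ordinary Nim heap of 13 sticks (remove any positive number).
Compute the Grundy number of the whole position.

15

For heap A, compute g(0), g(1), … with moves {4, 5, 6, 7}:
k:     0  1  2  3  4  5  6  7  8  9
g(k):  0  0  0  0  1  1  1  1  2  2
So g(9) = 2.
Heap B is a plain Nim heap of size 13, so its Grundy value is 13.
By the Sprague-Grundy theorem, the Grundy value of a sum of independent games is the XOR of the component values.
Combined value = 2 XOR 13 = 15.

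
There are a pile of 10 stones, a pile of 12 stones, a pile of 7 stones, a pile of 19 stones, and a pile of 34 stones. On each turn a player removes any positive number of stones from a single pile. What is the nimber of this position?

Compute the nim-sum pairwise:
10 ⊕ 12 = 6
6 ⊕ 7 = 1
1 ⊕ 19 = 18
18 ⊕ 34 = 48

48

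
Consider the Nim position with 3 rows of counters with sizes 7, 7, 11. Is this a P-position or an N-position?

Nim-sum: 7 XOR 7 XOR 11 = 11.
The nim-sum is 11 ≠ 0, so this is an N-position: the player to move can win.

N-position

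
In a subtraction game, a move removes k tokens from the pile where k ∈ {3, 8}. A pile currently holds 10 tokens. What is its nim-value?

1

Compute g(0), g(1), … for moves {3, 8}:
k:     0  1  2  3  4  5  6  7  8  9 10
g(k):  0  0  0  1  1  1  0  0  2  1  1
So g(10) = 1.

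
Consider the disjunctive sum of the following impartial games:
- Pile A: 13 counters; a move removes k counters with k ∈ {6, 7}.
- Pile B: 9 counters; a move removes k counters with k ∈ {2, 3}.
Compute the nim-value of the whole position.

2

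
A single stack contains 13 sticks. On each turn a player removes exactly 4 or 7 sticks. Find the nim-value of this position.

0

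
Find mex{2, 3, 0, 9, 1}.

4

The values 0, 1, 2, 3 are all present; 4 is the first non-negative integer missing from the set.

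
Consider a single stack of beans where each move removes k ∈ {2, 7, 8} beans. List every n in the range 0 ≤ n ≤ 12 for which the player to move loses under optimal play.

0, 1, 4, 5, 10

Grundy values for subtraction set {2, 7, 8}:
k:     0  1  2  3  4  5  6  7  8  9 10 11 12
g(k):  0  0  1  1  0  0  1  1  2  2  0  3  1
The P-positions (g = 0) in 0..12 are 0, 1, 4, 5, 10.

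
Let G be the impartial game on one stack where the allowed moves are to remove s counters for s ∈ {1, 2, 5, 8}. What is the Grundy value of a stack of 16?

1

Grundy values for subtraction set {1, 2, 5, 8}:
k:     0  1  2  3  4  5  6  7  8  9 10 11 12 13 14 15 16
g(k):  0  1  2  0  1  2  0  1  2  0  1  2  0  1  2  0  1
So g(16) = 1.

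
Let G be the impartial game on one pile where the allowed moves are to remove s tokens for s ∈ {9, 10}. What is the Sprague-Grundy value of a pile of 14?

1

Compute g(0), g(1), … for moves {9, 10}:
k:     0  1  2  3  4  5  6  7  8  9 10 11 12 13 14
g(k):  0  0  0  0  0  0  0  0  0  1  1  1  1  1  1
So g(14) = 1.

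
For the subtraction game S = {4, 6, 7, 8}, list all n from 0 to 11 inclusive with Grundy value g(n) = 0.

0, 1, 2, 3

Compute g(0), g(1), … for moves {4, 6, 7, 8}:
g(0) = mex{} = 0
g(1) = mex{} = 0
g(2) = mex{} = 0
g(3) = mex{} = 0
g(4) = mex{0} = 1
g(5) = mex{0} = 1
g(6) = mex{0} = 1
g(7) = mex{0} = 1
g(8) = mex{0,1} = 2
g(9) = mex{0,1} = 2
g(10) = mex{0,1} = 2
g(11) = mex{0,1} = 2
The P-positions (g = 0) in 0..11 are 0, 1, 2, 3.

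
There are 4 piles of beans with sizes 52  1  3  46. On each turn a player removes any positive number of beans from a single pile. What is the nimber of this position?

24

Compute the nim-sum pairwise:
52 ^ 1 = 53
53 ^ 3 = 54
54 ^ 46 = 24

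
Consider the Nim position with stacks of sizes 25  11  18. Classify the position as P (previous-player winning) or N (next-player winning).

P-position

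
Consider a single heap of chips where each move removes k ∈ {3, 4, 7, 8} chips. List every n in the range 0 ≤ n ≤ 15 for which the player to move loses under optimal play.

0, 1, 2, 11, 12, 13

Compute g(0), g(1), … for moves {3, 4, 7, 8}:
k:     0  1  2  3  4  5  6  7  8  9 10 11 12 13 14 15
g(k):  0  0  0  1  1  1  2  2  2  3  3  0  0  0  1  1
The P-positions (g = 0) in 0..15 are 0, 1, 2, 11, 12, 13.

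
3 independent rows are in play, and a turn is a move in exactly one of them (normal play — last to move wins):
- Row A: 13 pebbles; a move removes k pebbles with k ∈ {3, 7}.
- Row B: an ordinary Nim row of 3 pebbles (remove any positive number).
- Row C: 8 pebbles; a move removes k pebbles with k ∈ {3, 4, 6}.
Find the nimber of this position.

0

For row A, compute g(0), g(1), … with moves {3, 7}:
k:     0  1  2  3  4  5  6  7  8  9 10 11 12 13
g(k):  0  0  0  1  1  1  0  2  2  1  0  0  0  1
So g(13) = 1.
Row B is a plain Nim row of size 3, so its Grundy value is 3.
Grundy values for row C (subtraction set {3, 4, 6}):
k:     0  1  2  3  4  5  6  7  8
g(k):  0  0  0  1  1  1  2  2  2
So g(8) = 2.
The value of a disjunctive sum is the nim-sum of the parts.
Combined value = 1 XOR 3 XOR 2 = 0.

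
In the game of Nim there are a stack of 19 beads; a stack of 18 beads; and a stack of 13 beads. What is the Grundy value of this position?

12

Nim-sum: 19 ^ 18 ^ 13 = 12.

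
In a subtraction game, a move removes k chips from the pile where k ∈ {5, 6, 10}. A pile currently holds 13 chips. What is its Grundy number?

2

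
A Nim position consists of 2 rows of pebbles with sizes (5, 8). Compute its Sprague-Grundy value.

13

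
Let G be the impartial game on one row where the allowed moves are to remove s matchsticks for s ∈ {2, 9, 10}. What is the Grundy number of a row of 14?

Build the Grundy sequence with g(k) = mex{g(k−s) : s ∈ {2, 9, 10}, s ≤ k}:
k:     0  1  2  3  4  5  6  7  8  9 10 11 12 13 14
g(k):  0  0  1  1  0  0  1  1  0  2  1  3  0  2  1
So g(14) = 1.

1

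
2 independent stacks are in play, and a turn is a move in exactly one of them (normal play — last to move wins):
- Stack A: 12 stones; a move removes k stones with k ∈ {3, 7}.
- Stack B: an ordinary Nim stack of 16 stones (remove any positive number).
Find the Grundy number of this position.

16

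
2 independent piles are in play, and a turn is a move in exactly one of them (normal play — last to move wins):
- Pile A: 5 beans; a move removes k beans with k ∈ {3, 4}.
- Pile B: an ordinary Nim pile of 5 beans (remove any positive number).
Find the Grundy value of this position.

4

Build the Grundy sequence for pile A with g(k) = mex{g(k−s) : s ∈ {3, 4}, s ≤ k}:
k:     0  1  2  3  4  5
g(k):  0  0  0  1  1  1
So g(5) = 1.
Pile B is a plain Nim pile of size 5, so its Grundy value is 5.
The value of a disjunctive sum is the nim-sum of the parts.
Combined value = 1 XOR 5 = 4.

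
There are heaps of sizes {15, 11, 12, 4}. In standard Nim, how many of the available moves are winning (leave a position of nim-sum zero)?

Compute the nim-sum pairwise:
15 ⊕ 11 = 4
4 ⊕ 12 = 8
8 ⊕ 4 = 12
The overall nim-sum is X = 12. A heap of size p has a winning move iff p XOR X < p (reduce it to p XOR X).
  15: 15 XOR 12 = 3 < 15 — winning move (to 3).
  11: 11 XOR 12 = 7 < 11 — winning move (to 7).
  12: 12 XOR 12 = 0 < 12 — winning move (to 0).
  4: 4 XOR 12 = 8 ≥ 4 — no move.
That gives 3 winning moves.

3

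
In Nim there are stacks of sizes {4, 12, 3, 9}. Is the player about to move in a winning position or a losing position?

Winning position

Nim-sum: 4 XOR 12 XOR 3 XOR 9 = 2.
The nim-sum is 2 ≠ 0, so this is an N-position: the player to move can win.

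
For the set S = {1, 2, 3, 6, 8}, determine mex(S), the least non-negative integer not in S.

0

0 is not in the set, so the mex is 0.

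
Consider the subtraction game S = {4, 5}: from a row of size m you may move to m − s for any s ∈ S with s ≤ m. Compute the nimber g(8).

2

Build the Grundy sequence with g(k) = mex{g(k−s) : s ∈ {4, 5}, s ≤ k}:
k:     0  1  2  3  4  5  6  7  8
g(k):  0  0  0  0  1  1  1  1  2
So g(8) = 2.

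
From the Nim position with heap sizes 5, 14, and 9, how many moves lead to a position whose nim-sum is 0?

1

In binary:
  0101  (5)
  1110  (14)
  1001  (9)
  ----
  0010  (2)
The overall nim-sum is X = 2. A heap of size p has a winning move iff p XOR X < p (reduce it to p XOR X).
  5: 5 XOR 2 = 7 ≥ 5 — no move.
  14: 14 XOR 2 = 12 < 14 — winning move (to 12).
  9: 9 XOR 2 = 11 ≥ 9 — no move.
That gives 1 winning move.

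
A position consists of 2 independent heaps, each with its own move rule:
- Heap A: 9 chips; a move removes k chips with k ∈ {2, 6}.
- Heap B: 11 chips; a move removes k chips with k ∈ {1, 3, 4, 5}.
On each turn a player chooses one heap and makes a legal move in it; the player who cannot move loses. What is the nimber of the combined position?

1

Build the Grundy sequence for heap A with g(k) = mex{g(k−s) : s ∈ {2, 6}, s ≤ k}:
g(0) = mex{} = 0
g(1) = mex{} = 0
g(2) = mex{0} = 1
g(3) = mex{0} = 1
g(4) = mex{1} = 0
g(5) = mex{1} = 0
g(6) = mex{0} = 1
g(7) = mex{0} = 1
g(8) = mex{1} = 0
g(9) = mex{1} = 0
So g(9) = 0.
Build the Grundy sequence for heap B with g(k) = mex{g(k−s) : s ∈ {1, 3, 4, 5}, s ≤ k}:
g(0) = mex{} = 0
g(1) = mex{0} = 1
g(2) = mex{1} = 0
g(3) = mex{0} = 1
g(4) = mex{0,1} = 2
g(5) = mex{0,1,2} = 3
g(6) = mex{0,1,3} = 2
g(7) = mex{0,1,2} = 3
g(8) = mex{1,2,3} = 0
g(9) = mex{0,2,3} = 1
g(10) = mex{1,2,3} = 0
g(11) = mex{0,2,3} = 1
So g(11) = 1.
The value of a disjunctive sum is the nim-sum of the parts.
Combined value = 0 ⊕ 1 = 1.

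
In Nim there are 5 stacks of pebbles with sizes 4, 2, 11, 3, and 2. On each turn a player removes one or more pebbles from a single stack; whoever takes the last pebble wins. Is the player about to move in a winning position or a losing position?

Winning position

Compute the nim-sum pairwise:
4 ^ 2 = 6
6 ^ 11 = 13
13 ^ 3 = 14
14 ^ 2 = 12
The nim-sum is 12 ≠ 0, so this is an N-position: the player to move can win.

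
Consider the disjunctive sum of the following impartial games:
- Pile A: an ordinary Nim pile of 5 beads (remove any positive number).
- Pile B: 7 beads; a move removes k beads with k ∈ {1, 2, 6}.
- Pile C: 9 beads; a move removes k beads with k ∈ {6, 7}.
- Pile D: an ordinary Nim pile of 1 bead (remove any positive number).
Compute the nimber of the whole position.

5

Pile A is a plain Nim pile of size 5, so its Grundy value is 5.
Build the Grundy sequence for pile B with g(k) = mex{g(k−s) : s ∈ {1, 2, 6}, s ≤ k}:
g(0) = mex{} = 0
g(1) = mex{0} = 1
g(2) = mex{0,1} = 2
g(3) = mex{1,2} = 0
g(4) = mex{0,2} = 1
g(5) = mex{0,1} = 2
g(6) = mex{0,1,2} = 3
g(7) = mex{1,2,3} = 0
So g(7) = 0.
Grundy values for pile C (subtraction set {6, 7}):
k:     0  1  2  3  4  5  6  7  8  9
g(k):  0  0  0  0  0  0  1  1  1  1
So g(9) = 1.
Pile D is a plain Nim pile of size 1, so its Grundy value is 1.
By the Sprague-Grundy theorem, the Grundy value of a sum of independent games is the XOR of the component values.
Combined value = 5 XOR 0 XOR 1 XOR 1 = 5.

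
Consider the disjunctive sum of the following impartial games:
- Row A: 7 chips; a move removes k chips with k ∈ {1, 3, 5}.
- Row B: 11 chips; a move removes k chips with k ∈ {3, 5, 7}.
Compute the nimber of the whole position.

1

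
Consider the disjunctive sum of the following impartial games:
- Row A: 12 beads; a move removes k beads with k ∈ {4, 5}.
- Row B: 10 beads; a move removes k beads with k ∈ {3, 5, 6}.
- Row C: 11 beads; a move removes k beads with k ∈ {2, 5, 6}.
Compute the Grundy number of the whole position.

0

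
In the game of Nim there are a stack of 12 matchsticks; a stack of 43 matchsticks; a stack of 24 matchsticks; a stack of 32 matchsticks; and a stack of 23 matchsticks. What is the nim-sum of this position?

Bitwise XOR of the heap sizes:
  001100  (12)
  101011  (43)
  011000  (24)
  100000  (32)
  010111  (23)
  ------
  001000  (8)

8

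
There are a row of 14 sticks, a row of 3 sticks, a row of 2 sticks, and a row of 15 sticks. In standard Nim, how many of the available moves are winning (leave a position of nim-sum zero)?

0

Compute the nim-sum pairwise:
14 XOR 3 = 13
13 XOR 2 = 15
15 XOR 15 = 0
The nim-sum is already 0, so every move leaves a nonzero nim-sum — there are no winning moves.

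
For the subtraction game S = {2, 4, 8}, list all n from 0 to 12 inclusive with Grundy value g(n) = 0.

0, 1, 6, 7, 12

Grundy values for subtraction set {2, 4, 8}:
k:     0  1  2  3  4  5  6  7  8  9 10 11 12
g(k):  0  0  1  1  2  2  0  0  1  1  2  2  0
The P-positions (g = 0) in 0..12 are 0, 1, 6, 7, 12.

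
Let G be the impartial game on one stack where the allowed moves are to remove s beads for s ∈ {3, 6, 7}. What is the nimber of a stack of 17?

2

Grundy values for subtraction set {3, 6, 7}:
k:     0  1  2  3  4  5  6  7  8  9 10 11 12 13 14 15 16 17
g(k):  0  0  0  1  1  1  2  2  2  3  0  0  0  1  1  1  2  2
So g(17) = 2.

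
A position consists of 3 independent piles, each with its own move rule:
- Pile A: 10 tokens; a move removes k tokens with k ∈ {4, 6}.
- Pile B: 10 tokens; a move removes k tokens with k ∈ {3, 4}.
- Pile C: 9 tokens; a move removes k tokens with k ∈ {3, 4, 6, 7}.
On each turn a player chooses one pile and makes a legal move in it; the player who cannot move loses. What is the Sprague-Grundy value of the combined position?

2

Build the Grundy sequence for pile A with g(k) = mex{g(k−s) : s ∈ {4, 6}, s ≤ k}:
k:     0  1  2  3  4  5  6  7  8  9 10
g(k):  0  0  0  0  1  1  1  1  2  2  0
So g(10) = 0.
For pile B, compute g(0), g(1), … with moves {3, 4}:
g(0) = mex{} = 0
g(1) = mex{} = 0
g(2) = mex{} = 0
g(3) = mex{0} = 1
g(4) = mex{0} = 1
g(5) = mex{0} = 1
g(6) = mex{0,1} = 2
g(7) = mex{1} = 0
g(8) = mex{1} = 0
g(9) = mex{1,2} = 0
g(10) = mex{0,2} = 1
So g(10) = 1.
Grundy values for pile C (subtraction set {3, 4, 6, 7}):
k:     0  1  2  3  4  5  6  7  8  9
g(k):  0  0  0  1  1  1  2  2  2  3
So g(9) = 3.
The value of a disjunctive sum is the nim-sum of the parts.
Combined value = 0 ⊕ 1 ⊕ 3 = 2.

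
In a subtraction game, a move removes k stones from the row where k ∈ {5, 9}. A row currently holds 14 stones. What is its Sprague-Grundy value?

Build the Grundy sequence with g(k) = mex{g(k−s) : s ∈ {5, 9}, s ≤ k}:
k:     0  1  2  3  4  5  6  7  8  9 10 11 12 13 14
g(k):  0  0  0  0  0  1  1  1  1  1  2  2  2  2  0
So g(14) = 0.

0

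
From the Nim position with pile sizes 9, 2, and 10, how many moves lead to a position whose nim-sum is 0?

Nim-sum: 9 XOR 2 XOR 10 = 1.
The overall nim-sum is X = 1. A pile of size p has a winning move iff p XOR X < p (reduce it to p XOR X).
  9: 9 XOR 1 = 8 < 9 — winning move (to 8).
  2: 2 XOR 1 = 3 ≥ 2 — no move.
  10: 10 XOR 1 = 11 ≥ 10 — no move.
That gives 1 winning move.

1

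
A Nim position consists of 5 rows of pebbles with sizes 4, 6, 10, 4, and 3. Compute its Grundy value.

15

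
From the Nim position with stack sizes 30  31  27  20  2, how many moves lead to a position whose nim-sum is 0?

Compute the nim-sum pairwise:
30 ^ 31 = 1
1 ^ 27 = 26
26 ^ 20 = 14
14 ^ 2 = 12
The overall nim-sum is X = 12. A stack of size p has a winning move iff p XOR X < p (reduce it to p XOR X).
  30: 30 XOR 12 = 18 < 30 — winning move (to 18).
  31: 31 XOR 12 = 19 < 31 — winning move (to 19).
  27: 27 XOR 12 = 23 < 27 — winning move (to 23).
  20: 20 XOR 12 = 24 ≥ 20 — no move.
  2: 2 XOR 12 = 14 ≥ 2 — no move.
That gives 3 winning moves.

3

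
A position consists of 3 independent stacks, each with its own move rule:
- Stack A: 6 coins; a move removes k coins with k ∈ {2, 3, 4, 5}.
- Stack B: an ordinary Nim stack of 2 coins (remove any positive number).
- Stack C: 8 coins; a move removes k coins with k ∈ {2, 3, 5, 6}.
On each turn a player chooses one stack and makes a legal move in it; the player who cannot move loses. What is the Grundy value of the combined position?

1

For stack A, compute g(0), g(1), … with moves {2, 3, 4, 5}:
g(0) = mex{} = 0
g(1) = mex{} = 0
g(2) = mex{0} = 1
g(3) = mex{0} = 1
g(4) = mex{0,1} = 2
g(5) = mex{0,1} = 2
g(6) = mex{0,1,2} = 3
So g(6) = 3.
Stack B is a plain Nim stack of size 2, so its Grundy value is 2.
For stack C, compute g(0), g(1), … with moves {2, 3, 5, 6}:
k:     0  1  2  3  4  5  6  7  8
g(k):  0  0  1  1  2  2  3  3  0
So g(8) = 0.
The value of a disjunctive sum is the nim-sum of the parts.
Combined value = 3 ⊕ 2 ⊕ 0 = 1.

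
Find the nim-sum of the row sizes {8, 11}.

Nim-sum: 8 XOR 11 = 3.

3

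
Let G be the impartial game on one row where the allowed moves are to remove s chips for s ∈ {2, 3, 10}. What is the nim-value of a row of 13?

Grundy values for subtraction set {2, 3, 10}:
g(0) = mex{} = 0
g(1) = mex{} = 0
g(2) = mex{0} = 1
g(3) = mex{0} = 1
g(4) = mex{0,1} = 2
g(5) = mex{1} = 0
g(6) = mex{1,2} = 0
g(7) = mex{0,2} = 1
g(8) = mex{0} = 1
g(9) = mex{0,1} = 2
g(10) = mex{0,1} = 2
g(11) = mex{0,1,2} = 3
g(12) = mex{1,2} = 0
g(13) = mex{1,2,3} = 0
So g(13) = 0.

0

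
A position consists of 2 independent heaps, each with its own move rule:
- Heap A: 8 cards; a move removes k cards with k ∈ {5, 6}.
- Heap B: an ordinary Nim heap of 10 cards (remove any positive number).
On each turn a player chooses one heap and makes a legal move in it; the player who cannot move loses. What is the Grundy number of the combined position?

11

Build the Grundy sequence for heap A with g(k) = mex{g(k−s) : s ∈ {5, 6}, s ≤ k}:
k:     0  1  2  3  4  5  6  7  8
g(k):  0  0  0  0  0  1  1  1  1
So g(8) = 1.
Heap B is a plain Nim heap of size 10, so its Grundy value is 10.
The value of a disjunctive sum is the nim-sum of the parts.
Combined value = 1 XOR 10 = 11.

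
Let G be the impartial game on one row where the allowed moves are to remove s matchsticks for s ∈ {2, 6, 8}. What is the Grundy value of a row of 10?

3

Compute g(0), g(1), … for moves {2, 6, 8}:
g(0) = mex{} = 0
g(1) = mex{} = 0
g(2) = mex{0} = 1
g(3) = mex{0} = 1
g(4) = mex{1} = 0
g(5) = mex{1} = 0
g(6) = mex{0} = 1
g(7) = mex{0} = 1
g(8) = mex{0,1} = 2
g(9) = mex{0,1} = 2
g(10) = mex{0,1,2} = 3
So g(10) = 3.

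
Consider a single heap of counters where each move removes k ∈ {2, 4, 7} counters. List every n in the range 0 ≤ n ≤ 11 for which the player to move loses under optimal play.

0, 1, 6, 9

Build the Grundy sequence with g(k) = mex{g(k−s) : s ∈ {2, 4, 7}, s ≤ k}:
k:     0  1  2  3  4  5  6  7  8  9 10 11
g(k):  0  0  1  1  2  2  0  3  1  0  2  1
The P-positions (g = 0) in 0..11 are 0, 1, 6, 9.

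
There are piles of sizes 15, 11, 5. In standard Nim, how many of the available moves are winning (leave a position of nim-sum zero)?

3

Bitwise XOR of the heap sizes:
  1111  (15)
  1011  (11)
  0101  (5)
  ----
  0001  (1)
The overall nim-sum is X = 1. A pile of size p has a winning move iff p XOR X < p (reduce it to p XOR X).
  15: 15 XOR 1 = 14 < 15 — winning move (to 14).
  11: 11 XOR 1 = 10 < 11 — winning move (to 10).
  5: 5 XOR 1 = 4 < 5 — winning move (to 4).
That gives 3 winning moves.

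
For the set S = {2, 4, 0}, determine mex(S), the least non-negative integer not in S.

1

0 is in the set but 1 is not, so the mex is 1.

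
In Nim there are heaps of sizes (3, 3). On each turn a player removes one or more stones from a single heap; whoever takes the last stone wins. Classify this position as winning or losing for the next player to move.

Losing position

Nim-sum: 3 XOR 3 = 0.
The nim-sum is 0, so this is a P-position: the player to move is in a losing position under optimal play.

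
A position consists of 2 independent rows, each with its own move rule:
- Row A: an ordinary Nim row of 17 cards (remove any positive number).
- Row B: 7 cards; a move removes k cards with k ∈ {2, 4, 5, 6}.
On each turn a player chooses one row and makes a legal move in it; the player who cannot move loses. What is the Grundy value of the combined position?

18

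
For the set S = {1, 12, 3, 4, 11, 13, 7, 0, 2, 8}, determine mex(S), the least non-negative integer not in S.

5

The values 0, 1, 2, 3, 4 are all present; 5 is the first non-negative integer missing from the set.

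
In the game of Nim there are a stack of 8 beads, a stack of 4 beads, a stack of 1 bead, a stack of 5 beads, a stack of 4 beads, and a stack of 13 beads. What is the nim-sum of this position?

Compute the nim-sum pairwise:
8 ⊕ 4 = 12
12 ⊕ 1 = 13
13 ⊕ 5 = 8
8 ⊕ 4 = 12
12 ⊕ 13 = 1

1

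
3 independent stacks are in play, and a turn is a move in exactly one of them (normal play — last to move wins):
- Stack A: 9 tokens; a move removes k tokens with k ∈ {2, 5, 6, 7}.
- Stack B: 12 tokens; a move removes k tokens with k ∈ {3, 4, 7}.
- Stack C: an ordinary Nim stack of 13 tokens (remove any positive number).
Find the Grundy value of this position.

Grundy values for stack A (subtraction set {2, 5, 6, 7}):
g(0) = mex{} = 0
g(1) = mex{} = 0
g(2) = mex{0} = 1
g(3) = mex{0} = 1
g(4) = mex{1} = 0
g(5) = mex{0,1} = 2
g(6) = mex{0} = 1
g(7) = mex{0,1,2} = 3
g(8) = mex{0,1} = 2
g(9) = mex{0,1,3} = 2
So g(9) = 2.
Grundy values for stack B (subtraction set {3, 4, 7}):
g(0) = mex{} = 0
g(1) = mex{} = 0
g(2) = mex{} = 0
g(3) = mex{0} = 1
g(4) = mex{0} = 1
g(5) = mex{0} = 1
g(6) = mex{0,1} = 2
g(7) = mex{0,1} = 2
g(8) = mex{0,1} = 2
g(9) = mex{0,1,2} = 3
g(10) = mex{1,2} = 0
g(11) = mex{1,2} = 0
g(12) = mex{1,2,3} = 0
So g(12) = 0.
Stack C is a plain Nim stack of size 13, so its Grundy value is 13.
By the Sprague-Grundy theorem, the Grundy value of a sum of independent games is the XOR of the component values.
Combined value = 2 ⊕ 0 ⊕ 13 = 15.

15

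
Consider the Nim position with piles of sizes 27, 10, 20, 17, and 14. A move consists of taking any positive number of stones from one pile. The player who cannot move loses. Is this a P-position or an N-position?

Nim-sum: 27 ⊕ 10 ⊕ 20 ⊕ 17 ⊕ 14 = 26.
The nim-sum is 26 ≠ 0, so this is an N-position: the player to move can win.

N-position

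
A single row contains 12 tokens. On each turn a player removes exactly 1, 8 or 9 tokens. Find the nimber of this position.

2

Build the Grundy sequence with g(k) = mex{g(k−s) : s ∈ {1, 8, 9}, s ≤ k}:
k:     0  1  2  3  4  5  6  7  8  9 10 11 12
g(k):  0  1  0  1  0  1  0  1  2  3  2  3  2
So g(12) = 2.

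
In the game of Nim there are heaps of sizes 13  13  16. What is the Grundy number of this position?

Compute the nim-sum pairwise:
13 ^ 13 = 0
0 ^ 16 = 16

16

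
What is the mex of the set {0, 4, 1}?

2

The values 0, 1 are all present; 2 is the first non-negative integer missing from the set.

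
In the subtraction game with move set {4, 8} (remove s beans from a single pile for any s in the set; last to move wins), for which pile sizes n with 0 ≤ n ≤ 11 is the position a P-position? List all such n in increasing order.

0, 1, 2, 3

Compute g(0), g(1), … for moves {4, 8}:
g(0) = mex{} = 0
g(1) = mex{} = 0
g(2) = mex{} = 0
g(3) = mex{} = 0
g(4) = mex{0} = 1
g(5) = mex{0} = 1
g(6) = mex{0} = 1
g(7) = mex{0} = 1
g(8) = mex{0,1} = 2
g(9) = mex{0,1} = 2
g(10) = mex{0,1} = 2
g(11) = mex{0,1} = 2
The P-positions (g = 0) in 0..11 are 0, 1, 2, 3.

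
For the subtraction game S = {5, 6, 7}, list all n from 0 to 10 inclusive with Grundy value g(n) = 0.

0, 1, 2, 3, 4

Compute g(0), g(1), … for moves {5, 6, 7}:
k:     0  1  2  3  4  5  6  7  8  9 10
g(k):  0  0  0  0  0  1  1  1  1  1  2
The P-positions (g = 0) in 0..10 are 0, 1, 2, 3, 4.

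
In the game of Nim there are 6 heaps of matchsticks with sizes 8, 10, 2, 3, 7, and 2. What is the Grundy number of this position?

Nim-sum: 8 ⊕ 10 ⊕ 2 ⊕ 3 ⊕ 7 ⊕ 2 = 6.

6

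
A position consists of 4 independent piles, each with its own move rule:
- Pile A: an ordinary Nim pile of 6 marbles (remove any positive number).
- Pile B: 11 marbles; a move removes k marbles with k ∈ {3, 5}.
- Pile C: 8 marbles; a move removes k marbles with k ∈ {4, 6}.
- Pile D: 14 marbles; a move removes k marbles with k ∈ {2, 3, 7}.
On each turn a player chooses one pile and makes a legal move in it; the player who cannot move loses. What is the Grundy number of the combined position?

Pile A is a plain Nim pile of size 6, so its Grundy value is 6.
Grundy values for pile B (subtraction set {3, 5}):
g(0) = mex{} = 0
g(1) = mex{} = 0
g(2) = mex{} = 0
g(3) = mex{0} = 1
g(4) = mex{0} = 1
g(5) = mex{0} = 1
g(6) = mex{0,1} = 2
g(7) = mex{0,1} = 2
g(8) = mex{1} = 0
g(9) = mex{1,2} = 0
g(10) = mex{1,2} = 0
g(11) = mex{0,2} = 1
So g(11) = 1.
Build the Grundy sequence for pile C with g(k) = mex{g(k−s) : s ∈ {4, 6}, s ≤ k}:
k:     0  1  2  3  4  5  6  7  8
g(k):  0  0  0  0  1  1  1  1  2
So g(8) = 2.
For pile D, compute g(0), g(1), … with moves {2, 3, 7}:
k:     0  1  2  3  4  5  6  7  8  9 10 11 12 13 14
g(k):  0  0  1  1  2  0  0  1  1  2  0  0  1  1  2
So g(14) = 2.
By the Sprague-Grundy theorem, the Grundy value of a sum of independent games is the XOR of the component values.
Combined value = 6 XOR 1 XOR 2 XOR 2 = 7.

7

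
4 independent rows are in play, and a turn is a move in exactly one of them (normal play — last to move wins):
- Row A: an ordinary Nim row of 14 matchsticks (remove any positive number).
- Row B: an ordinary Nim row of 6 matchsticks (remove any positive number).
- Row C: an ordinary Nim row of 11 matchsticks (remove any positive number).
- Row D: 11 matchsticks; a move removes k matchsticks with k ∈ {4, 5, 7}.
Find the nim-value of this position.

3

Row A is a plain Nim row of size 14, so its Grundy value is 14.
Row B is a plain Nim row of size 6, so its Grundy value is 6.
Row C is a plain Nim row of size 11, so its Grundy value is 11.
Build the Grundy sequence for row D with g(k) = mex{g(k−s) : s ∈ {4, 5, 7}, s ≤ k}:
g(0) = mex{} = 0
g(1) = mex{} = 0
g(2) = mex{} = 0
g(3) = mex{} = 0
g(4) = mex{0} = 1
g(5) = mex{0} = 1
g(6) = mex{0} = 1
g(7) = mex{0} = 1
g(8) = mex{0,1} = 2
g(9) = mex{0,1} = 2
g(10) = mex{0,1} = 2
g(11) = mex{1} = 0
So g(11) = 0.
By the Sprague-Grundy theorem, the Grundy value of a sum of independent games is the XOR of the component values.
Combined value = 14 ⊕ 6 ⊕ 11 ⊕ 0 = 3.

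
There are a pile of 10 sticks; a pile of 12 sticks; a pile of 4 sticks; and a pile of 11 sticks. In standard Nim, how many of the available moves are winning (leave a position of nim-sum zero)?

3

Compute the nim-sum pairwise:
10 XOR 12 = 6
6 XOR 4 = 2
2 XOR 11 = 9
The overall nim-sum is X = 9. A pile of size p has a winning move iff p XOR X < p (reduce it to p XOR X).
  10: 10 XOR 9 = 3 < 10 — winning move (to 3).
  12: 12 XOR 9 = 5 < 12 — winning move (to 5).
  4: 4 XOR 9 = 13 ≥ 4 — no move.
  11: 11 XOR 9 = 2 < 11 — winning move (to 2).
That gives 3 winning moves.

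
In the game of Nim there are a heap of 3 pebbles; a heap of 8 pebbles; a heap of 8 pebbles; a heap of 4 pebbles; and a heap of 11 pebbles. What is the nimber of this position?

Compute the nim-sum pairwise:
3 XOR 8 = 11
11 XOR 8 = 3
3 XOR 4 = 7
7 XOR 11 = 12

12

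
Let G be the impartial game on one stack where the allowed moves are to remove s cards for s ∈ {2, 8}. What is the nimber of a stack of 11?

0

Grundy values for subtraction set {2, 8}:
k:     0  1  2  3  4  5  6  7  8  9 10 11
g(k):  0  0  1  1  0  0  1  1  2  2  0  0
So g(11) = 0.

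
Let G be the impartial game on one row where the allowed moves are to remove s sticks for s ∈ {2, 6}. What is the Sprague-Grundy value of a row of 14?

1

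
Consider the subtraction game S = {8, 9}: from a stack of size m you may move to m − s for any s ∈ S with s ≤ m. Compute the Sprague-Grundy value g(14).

Grundy values for subtraction set {8, 9}:
g(0) = mex{} = 0
g(1) = mex{} = 0
g(2) = mex{} = 0
g(3) = mex{} = 0
g(4) = mex{} = 0
g(5) = mex{} = 0
g(6) = mex{} = 0
g(7) = mex{} = 0
g(8) = mex{0} = 1
g(9) = mex{0} = 1
g(10) = mex{0} = 1
g(11) = mex{0} = 1
g(12) = mex{0} = 1
g(13) = mex{0} = 1
g(14) = mex{0} = 1
So g(14) = 1.

1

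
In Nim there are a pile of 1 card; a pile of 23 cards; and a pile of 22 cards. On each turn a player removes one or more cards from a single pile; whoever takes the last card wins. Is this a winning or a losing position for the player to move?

Losing position

Compute the nim-sum pairwise:
1 ⊕ 23 = 22
22 ⊕ 22 = 0
The nim-sum is 0, so this is a P-position: the player to move is in a losing position under optimal play.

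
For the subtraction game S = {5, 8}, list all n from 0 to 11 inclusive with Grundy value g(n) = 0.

0, 1, 2, 3, 4

Grundy values for subtraction set {5, 8}:
k:     0  1  2  3  4  5  6  7  8  9 10 11
g(k):  0  0  0  0  0  1  1  1  1  1  2  2
The P-positions (g = 0) in 0..11 are 0, 1, 2, 3, 4.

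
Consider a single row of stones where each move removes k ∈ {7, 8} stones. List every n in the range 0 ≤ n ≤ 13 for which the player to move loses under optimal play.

0, 1, 2, 3, 4, 5, 6

Grundy values for subtraction set {7, 8}:
g(0) = mex{} = 0
g(1) = mex{} = 0
g(2) = mex{} = 0
g(3) = mex{} = 0
g(4) = mex{} = 0
g(5) = mex{} = 0
g(6) = mex{} = 0
g(7) = mex{0} = 1
g(8) = mex{0} = 1
g(9) = mex{0} = 1
g(10) = mex{0} = 1
g(11) = mex{0} = 1
g(12) = mex{0} = 1
g(13) = mex{0} = 1
The P-positions (g = 0) in 0..13 are 0, 1, 2, 3, 4, 5, 6.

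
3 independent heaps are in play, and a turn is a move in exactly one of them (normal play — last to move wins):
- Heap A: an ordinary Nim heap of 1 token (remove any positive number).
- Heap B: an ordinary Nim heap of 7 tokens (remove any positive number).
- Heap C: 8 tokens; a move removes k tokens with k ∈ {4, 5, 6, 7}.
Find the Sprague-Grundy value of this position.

Heap A is a plain Nim heap of size 1, so its Grundy value is 1.
Heap B is a plain Nim heap of size 7, so its Grundy value is 7.
For heap C, compute g(0), g(1), … with moves {4, 5, 6, 7}:
g(0) = mex{} = 0
g(1) = mex{} = 0
g(2) = mex{} = 0
g(3) = mex{} = 0
g(4) = mex{0} = 1
g(5) = mex{0} = 1
g(6) = mex{0} = 1
g(7) = mex{0} = 1
g(8) = mex{0,1} = 2
So g(8) = 2.
By the Sprague-Grundy theorem, the Grundy value of a sum of independent games is the XOR of the component values.
Combined value = 1 XOR 7 XOR 2 = 4.

4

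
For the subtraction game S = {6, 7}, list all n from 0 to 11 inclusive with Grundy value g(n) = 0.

0, 1, 2, 3, 4, 5

Compute g(0), g(1), … for moves {6, 7}:
g(0) = mex{} = 0
g(1) = mex{} = 0
g(2) = mex{} = 0
g(3) = mex{} = 0
g(4) = mex{} = 0
g(5) = mex{} = 0
g(6) = mex{0} = 1
g(7) = mex{0} = 1
g(8) = mex{0} = 1
g(9) = mex{0} = 1
g(10) = mex{0} = 1
g(11) = mex{0} = 1
The P-positions (g = 0) in 0..11 are 0, 1, 2, 3, 4, 5.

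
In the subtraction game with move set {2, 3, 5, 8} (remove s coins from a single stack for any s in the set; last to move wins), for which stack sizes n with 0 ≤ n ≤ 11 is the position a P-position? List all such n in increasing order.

0, 1, 7, 11

Compute g(0), g(1), … for moves {2, 3, 5, 8}:
g(0) = mex{} = 0
g(1) = mex{} = 0
g(2) = mex{0} = 1
g(3) = mex{0} = 1
g(4) = mex{0,1} = 2
g(5) = mex{0,1} = 2
g(6) = mex{0,1,2} = 3
g(7) = mex{1,2} = 0
g(8) = mex{0,1,2,3} = 4
g(9) = mex{0,2,3} = 1
g(10) = mex{0,1,2,4} = 3
g(11) = mex{1,3,4} = 0
The P-positions (g = 0) in 0..11 are 0, 1, 7, 11.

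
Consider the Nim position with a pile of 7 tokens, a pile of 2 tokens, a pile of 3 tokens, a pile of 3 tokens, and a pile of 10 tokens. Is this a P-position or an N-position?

Compute the nim-sum pairwise:
7 ^ 2 = 5
5 ^ 3 = 6
6 ^ 3 = 5
5 ^ 10 = 15
The nim-sum is 15 ≠ 0, so this is an N-position: the player to move can win.

N-position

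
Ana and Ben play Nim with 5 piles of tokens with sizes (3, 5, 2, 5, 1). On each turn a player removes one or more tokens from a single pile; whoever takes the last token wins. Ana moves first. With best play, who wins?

Nim-sum: 3 ⊕ 5 ⊕ 2 ⊕ 5 ⊕ 1 = 0.
The nim-sum is 0, so this is a P-position: the player to move is in a losing position under optimal play; Ana is about to move from it and so loses — Ben wins.

Ben wins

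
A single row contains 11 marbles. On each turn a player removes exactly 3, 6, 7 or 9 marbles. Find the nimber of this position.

Compute g(0), g(1), … for moves {3, 6, 7, 9}:
g(0) = mex{} = 0
g(1) = mex{} = 0
g(2) = mex{} = 0
g(3) = mex{0} = 1
g(4) = mex{0} = 1
g(5) = mex{0} = 1
g(6) = mex{0,1} = 2
g(7) = mex{0,1} = 2
g(8) = mex{0,1} = 2
g(9) = mex{0,1,2} = 3
g(10) = mex{0,1,2} = 3
g(11) = mex{0,1,2} = 3
So g(11) = 3.

3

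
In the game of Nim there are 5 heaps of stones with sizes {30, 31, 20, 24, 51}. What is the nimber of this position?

62

Write each in binary and XOR column by column:
  011110  (30)
  011111  (31)
  010100  (20)
  011000  (24)
  110011  (51)
  ------
  111110  (62)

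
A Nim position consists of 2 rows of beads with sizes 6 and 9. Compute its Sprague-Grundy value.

15

Nim-sum: 6 ⊕ 9 = 15.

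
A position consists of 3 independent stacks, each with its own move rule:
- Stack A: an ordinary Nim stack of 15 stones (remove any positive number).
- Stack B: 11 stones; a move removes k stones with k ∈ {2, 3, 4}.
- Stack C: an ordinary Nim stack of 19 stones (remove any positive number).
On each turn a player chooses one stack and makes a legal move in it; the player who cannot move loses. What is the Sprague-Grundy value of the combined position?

30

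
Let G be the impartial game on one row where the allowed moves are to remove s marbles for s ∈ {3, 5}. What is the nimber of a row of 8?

0

Compute g(0), g(1), … for moves {3, 5}:
k:     0  1  2  3  4  5  6  7  8
g(k):  0  0  0  1  1  1  2  2  0
So g(8) = 0.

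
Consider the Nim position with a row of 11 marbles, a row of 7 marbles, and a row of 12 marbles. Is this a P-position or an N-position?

P-position

Nim-sum: 11 ⊕ 7 ⊕ 12 = 0.
The nim-sum is 0, so this is a P-position: the player to move is in a losing position under optimal play.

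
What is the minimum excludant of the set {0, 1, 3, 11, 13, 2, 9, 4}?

5

The values 0, 1, 2, 3, 4 are all present; 5 is the first non-negative integer missing from the set.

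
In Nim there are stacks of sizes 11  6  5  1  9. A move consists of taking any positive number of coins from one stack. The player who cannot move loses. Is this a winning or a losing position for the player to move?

In binary:
  1011  (11)
  0110  (6)
  0101  (5)
  0001  (1)
  1001  (9)
  ----
  0000  (0)
The nim-sum is 0, so this is a P-position: the player to move is in a losing position under optimal play.

Losing position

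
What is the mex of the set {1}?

0

0 is not in the set, so the mex is 0.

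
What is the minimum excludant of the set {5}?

0 is not in the set, so the mex is 0.

0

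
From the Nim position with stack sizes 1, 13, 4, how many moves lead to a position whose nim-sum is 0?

1

Bitwise XOR of the heap sizes:
  0001  (1)
  1101  (13)
  0100  (4)
  ----
  1000  (8)
The overall nim-sum is X = 8. A stack of size p has a winning move iff p XOR X < p (reduce it to p XOR X).
  1: 1 XOR 8 = 9 ≥ 1 — no move.
  13: 13 XOR 8 = 5 < 13 — winning move (to 5).
  4: 4 XOR 8 = 12 ≥ 4 — no move.
That gives 1 winning move.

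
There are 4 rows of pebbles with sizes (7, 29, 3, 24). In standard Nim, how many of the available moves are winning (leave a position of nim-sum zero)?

3

Write each in binary and XOR column by column:
  00111  (7)
  11101  (29)
  00011  (3)
  11000  (24)
  -----
  00001  (1)
The overall nim-sum is X = 1. A row of size p has a winning move iff p XOR X < p (reduce it to p XOR X).
  7: 7 XOR 1 = 6 < 7 — winning move (to 6).
  29: 29 XOR 1 = 28 < 29 — winning move (to 28).
  3: 3 XOR 1 = 2 < 3 — winning move (to 2).
  24: 24 XOR 1 = 25 ≥ 24 — no move.
That gives 3 winning moves.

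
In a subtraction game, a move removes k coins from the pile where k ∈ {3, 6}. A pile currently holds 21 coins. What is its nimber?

1

Build the Grundy sequence with g(k) = mex{g(k−s) : s ∈ {3, 6}, s ≤ k}:
k:     0  1  2  3  4  5  6  7  8  9 10 11 12 13 14 15 16 17 18 19 20 21
g(k):  0  0  0  1  1  1  2  2  2  0  0  0  1  1  1  2  2  2  0  0  0  1
So g(21) = 1.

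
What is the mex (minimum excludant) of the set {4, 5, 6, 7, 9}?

0

0 is not in the set, so the mex is 0.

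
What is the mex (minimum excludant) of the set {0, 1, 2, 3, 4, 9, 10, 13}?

The values 0, 1, 2, 3, 4 are all present; 5 is the first non-negative integer missing from the set.

5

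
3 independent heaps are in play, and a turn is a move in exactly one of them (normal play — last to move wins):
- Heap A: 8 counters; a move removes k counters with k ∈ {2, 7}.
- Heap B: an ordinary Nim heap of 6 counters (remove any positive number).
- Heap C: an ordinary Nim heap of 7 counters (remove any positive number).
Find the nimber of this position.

3

Build the Grundy sequence for heap A with g(k) = mex{g(k−s) : s ∈ {2, 7}, s ≤ k}:
k:     0  1  2  3  4  5  6  7  8
g(k):  0  0  1  1  0  0  1  1  2
So g(8) = 2.
Heap B is a plain Nim heap of size 6, so its Grundy value is 6.
Heap C is a plain Nim heap of size 7, so its Grundy value is 7.
By the Sprague-Grundy theorem, the Grundy value of a sum of independent games is the XOR of the component values.
Combined value = 2 ⊕ 6 ⊕ 7 = 3.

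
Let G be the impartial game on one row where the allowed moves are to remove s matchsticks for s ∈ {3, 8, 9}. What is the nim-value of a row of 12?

Grundy values for subtraction set {3, 8, 9}:
k:     0  1  2  3  4  5  6  7  8  9 10 11 12
g(k):  0  0  0  1  1  1  0  0  2  1  1  3  0
So g(12) = 0.

0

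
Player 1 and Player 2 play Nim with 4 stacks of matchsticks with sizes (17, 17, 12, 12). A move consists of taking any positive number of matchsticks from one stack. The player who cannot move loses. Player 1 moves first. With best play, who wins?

In binary:
  10001  (17)
  10001  (17)
  01100  (12)
  01100  (12)
  -----
  00000  (0)
The nim-sum is 0, so this is a P-position: the player to move is in a losing position under optimal play; Player 1 is about to move from it and so loses — Player 2 wins.

Player 2 wins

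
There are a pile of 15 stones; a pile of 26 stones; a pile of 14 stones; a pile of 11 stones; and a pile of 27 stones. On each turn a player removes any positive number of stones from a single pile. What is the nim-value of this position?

Nim-sum: 15 XOR 26 XOR 14 XOR 11 XOR 27 = 11.

11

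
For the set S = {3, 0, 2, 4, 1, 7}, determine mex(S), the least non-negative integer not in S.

5

The values 0, 1, 2, 3, 4 are all present; 5 is the first non-negative integer missing from the set.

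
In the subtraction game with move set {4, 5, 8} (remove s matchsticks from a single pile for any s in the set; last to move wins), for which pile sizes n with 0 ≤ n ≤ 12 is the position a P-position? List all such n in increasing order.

0, 1, 2, 3, 12

Compute g(0), g(1), … for moves {4, 5, 8}:
g(0) = mex{} = 0
g(1) = mex{} = 0
g(2) = mex{} = 0
g(3) = mex{} = 0
g(4) = mex{0} = 1
g(5) = mex{0} = 1
g(6) = mex{0} = 1
g(7) = mex{0} = 1
g(8) = mex{0,1} = 2
g(9) = mex{0,1} = 2
g(10) = mex{0,1} = 2
g(11) = mex{0,1} = 2
g(12) = mex{1,2} = 0
The P-positions (g = 0) in 0..12 are 0, 1, 2, 3, 12.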